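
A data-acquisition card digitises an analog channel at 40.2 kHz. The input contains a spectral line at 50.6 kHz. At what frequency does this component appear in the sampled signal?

10.4 kHz

50.6 kHz mod fs = 10.4 kHz.
10.4 kHz ≤ fs/2 = 20.1 kHz, appears at 10.4 kHz.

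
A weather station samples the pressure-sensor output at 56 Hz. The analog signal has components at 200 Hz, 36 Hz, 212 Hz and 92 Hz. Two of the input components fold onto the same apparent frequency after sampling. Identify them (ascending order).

fs/2 = 28 Hz.
200 Hz mod fs = 32 Hz.
32 Hz > fs/2 = 28 Hz, folds to fs − 32 Hz = 24 Hz.
36 Hz > fs/2 = 28 Hz, folds to fs − 36 Hz = 20 Hz.
212 Hz mod fs = 44 Hz.
44 Hz > fs/2 = 28 Hz, folds to fs − 44 Hz = 12 Hz.
92 Hz mod fs = 36 Hz.
36 Hz > fs/2 = 28 Hz, folds to fs − 36 Hz = 20 Hz.
36 Hz and 92 Hz both map to 20 Hz.

36 Hz, 92 Hz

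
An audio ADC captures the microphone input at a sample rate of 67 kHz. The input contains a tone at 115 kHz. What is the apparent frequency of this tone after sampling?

19 kHz

115 kHz mod fs = 48 kHz.
48 kHz > fs/2 = 33.5 kHz, folds to fs − 48 kHz = 19 kHz.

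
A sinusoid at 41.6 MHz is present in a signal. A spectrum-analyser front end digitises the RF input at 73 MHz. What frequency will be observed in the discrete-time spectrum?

31.4 MHz

41.6 MHz > fs/2 = 36.5 MHz, folds to fs − 41.6 MHz = 31.4 MHz.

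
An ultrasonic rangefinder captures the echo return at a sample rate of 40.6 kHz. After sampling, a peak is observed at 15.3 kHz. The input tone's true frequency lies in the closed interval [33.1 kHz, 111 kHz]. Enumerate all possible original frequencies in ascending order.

Frequencies that alias to 15.3 kHz are k·fs ± 15.3 kHz for integer k ≥ 0.
k=0: 15.3 kHz.
k=1: 25.3 kHz, 55.9 kHz.
k=2: 65.9 kHz, 96.5 kHz.
k=3: 106.5 kHz, 137.1 kHz.
k=4: 147.1 kHz, 177.7 kHz.
Within [33.1 kHz, 111 kHz]: 55.9 kHz, 65.9 kHz, 96.5 kHz, 106.5 kHz.

55.9 kHz, 65.9 kHz, 96.5 kHz, 106.5 kHz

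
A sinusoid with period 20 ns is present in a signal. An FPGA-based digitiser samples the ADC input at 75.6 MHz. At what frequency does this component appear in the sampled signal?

T = 20 ns → f = 1/T = 50 MHz.
50 MHz > fs/2 = 37.8 MHz, folds to fs − 50 MHz = 25.6 MHz.

25.6 MHz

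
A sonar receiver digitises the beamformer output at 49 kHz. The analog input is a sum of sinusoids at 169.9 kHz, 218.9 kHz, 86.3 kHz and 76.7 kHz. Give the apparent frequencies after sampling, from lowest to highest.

fs/2 = 24.5 kHz.
169.9 kHz mod fs = 22.9 kHz.
22.9 kHz ≤ fs/2 = 24.5 kHz, appears at 22.9 kHz.
218.9 kHz mod fs = 22.9 kHz.
22.9 kHz ≤ fs/2 = 24.5 kHz, appears at 22.9 kHz.
86.3 kHz mod fs = 37.3 kHz.
37.3 kHz > fs/2 = 24.5 kHz, folds to fs − 37.3 kHz = 11.7 kHz.
76.7 kHz mod fs = 27.7 kHz.
27.7 kHz > fs/2 = 24.5 kHz, folds to fs − 27.7 kHz = 21.3 kHz.
Distinct values: {11.7 kHz, 21.3 kHz, 22.9 kHz}.

11.7 kHz, 21.3 kHz, 22.9 kHz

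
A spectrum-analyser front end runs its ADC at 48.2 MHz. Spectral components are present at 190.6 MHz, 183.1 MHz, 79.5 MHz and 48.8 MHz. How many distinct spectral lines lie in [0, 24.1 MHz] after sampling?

4

fs/2 = 24.1 MHz.
190.6 MHz mod fs = 46 MHz.
46 MHz > fs/2 = 24.1 MHz, folds to fs − 46 MHz = 2.2 MHz.
183.1 MHz mod fs = 38.5 MHz.
38.5 MHz > fs/2 = 24.1 MHz, folds to fs − 38.5 MHz = 9.7 MHz.
79.5 MHz mod fs = 31.3 MHz.
31.3 MHz > fs/2 = 24.1 MHz, folds to fs − 31.3 MHz = 16.9 MHz.
48.8 MHz mod fs = 0.6 MHz.
0.6 MHz ≤ fs/2 = 24.1 MHz, appears at 0.6 MHz.
Distinct values: {0.6 MHz, 2.2 MHz, 9.7 MHz, 16.9 MHz} → 4.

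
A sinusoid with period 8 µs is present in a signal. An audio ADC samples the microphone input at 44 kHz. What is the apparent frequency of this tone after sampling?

T = 8 µs → f = 1/T = 125 kHz.
125 kHz mod fs = 37 kHz.
37 kHz > fs/2 = 22 kHz, folds to fs − 37 kHz = 7 kHz.

7 kHz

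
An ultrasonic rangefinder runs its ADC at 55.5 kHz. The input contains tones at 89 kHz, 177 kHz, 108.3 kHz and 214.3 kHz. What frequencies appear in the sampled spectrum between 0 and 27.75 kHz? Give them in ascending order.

2.7 kHz, 7.7 kHz, 10.5 kHz, 22 kHz

fs/2 = 27.75 kHz.
89 kHz mod fs = 33.5 kHz.
33.5 kHz > fs/2 = 27.75 kHz, folds to fs − 33.5 kHz = 22 kHz.
177 kHz mod fs = 10.5 kHz.
10.5 kHz ≤ fs/2 = 27.75 kHz, appears at 10.5 kHz.
108.3 kHz mod fs = 52.8 kHz.
52.8 kHz > fs/2 = 27.75 kHz, folds to fs − 52.8 kHz = 2.7 kHz.
214.3 kHz mod fs = 47.8 kHz.
47.8 kHz > fs/2 = 27.75 kHz, folds to fs − 47.8 kHz = 7.7 kHz.
Distinct values: {2.7 kHz, 7.7 kHz, 10.5 kHz, 22 kHz}.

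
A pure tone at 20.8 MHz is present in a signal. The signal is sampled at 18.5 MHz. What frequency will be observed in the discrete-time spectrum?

20.8 MHz mod fs = 2.3 MHz.
2.3 MHz ≤ fs/2 = 9.25 MHz, appears at 2.3 MHz.

2.3 MHz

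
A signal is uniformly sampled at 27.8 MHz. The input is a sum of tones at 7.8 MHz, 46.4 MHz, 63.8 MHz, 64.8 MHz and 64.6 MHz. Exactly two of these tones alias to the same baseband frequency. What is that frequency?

9.2 MHz

fs/2 = 13.9 MHz.
7.8 MHz ≤ fs/2 = 13.9 MHz, passes unchanged.
46.4 MHz mod fs = 18.6 MHz.
18.6 MHz > fs/2 = 13.9 MHz, folds to fs − 18.6 MHz = 9.2 MHz.
63.8 MHz mod fs = 8.2 MHz.
8.2 MHz ≤ fs/2 = 13.9 MHz, appears at 8.2 MHz.
64.8 MHz mod fs = 9.2 MHz.
9.2 MHz ≤ fs/2 = 13.9 MHz, appears at 9.2 MHz.
64.6 MHz mod fs = 9 MHz.
9 MHz ≤ fs/2 = 13.9 MHz, appears at 9 MHz.
46.4 MHz and 64.8 MHz both map to 9.2 MHz.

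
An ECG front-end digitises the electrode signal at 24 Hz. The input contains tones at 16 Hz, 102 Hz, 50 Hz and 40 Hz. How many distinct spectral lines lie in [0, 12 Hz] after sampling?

3

fs/2 = 12 Hz.
16 Hz > fs/2 = 12 Hz, folds to fs − 16 Hz = 8 Hz.
102 Hz mod fs = 6 Hz.
6 Hz ≤ fs/2 = 12 Hz, appears at 6 Hz.
50 Hz mod fs = 2 Hz.
2 Hz ≤ fs/2 = 12 Hz, appears at 2 Hz.
40 Hz mod fs = 16 Hz.
16 Hz > fs/2 = 12 Hz, folds to fs − 16 Hz = 8 Hz.
Distinct values: {2 Hz, 6 Hz, 8 Hz} → 3.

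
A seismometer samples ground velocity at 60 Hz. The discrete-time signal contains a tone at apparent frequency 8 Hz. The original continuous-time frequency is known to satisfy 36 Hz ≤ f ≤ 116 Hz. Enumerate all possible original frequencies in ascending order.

52 Hz, 68 Hz, 112 Hz

Frequencies that alias to 8 Hz are k·fs ± 8 Hz for integer k ≥ 0.
k=0: 8 Hz.
k=1: 52 Hz, 68 Hz.
k=2: 112 Hz, 128 Hz.
k=3: 172 Hz, 188 Hz.
Within [36 Hz, 116 Hz]: 52 Hz, 68 Hz, 112 Hz.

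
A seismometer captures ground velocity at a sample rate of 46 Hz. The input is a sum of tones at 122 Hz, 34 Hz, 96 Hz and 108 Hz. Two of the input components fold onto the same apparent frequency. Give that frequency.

16 Hz

fs/2 = 23 Hz.
122 Hz mod fs = 30 Hz.
30 Hz > fs/2 = 23 Hz, folds to fs − 30 Hz = 16 Hz.
34 Hz > fs/2 = 23 Hz, folds to fs − 34 Hz = 12 Hz.
96 Hz mod fs = 4 Hz.
4 Hz ≤ fs/2 = 23 Hz, appears at 4 Hz.
108 Hz mod fs = 16 Hz.
16 Hz ≤ fs/2 = 23 Hz, appears at 16 Hz.
108 Hz and 122 Hz both map to 16 Hz.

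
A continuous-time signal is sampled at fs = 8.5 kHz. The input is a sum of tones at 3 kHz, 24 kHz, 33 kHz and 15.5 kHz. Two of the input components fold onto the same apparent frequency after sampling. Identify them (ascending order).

15.5 kHz, 24 kHz

fs/2 = 4.25 kHz.
3 kHz ≤ fs/2 = 4.25 kHz, passes unchanged.
24 kHz mod fs = 7 kHz.
7 kHz > fs/2 = 4.25 kHz, folds to fs − 7 kHz = 1.5 kHz.
33 kHz mod fs = 7.5 kHz.
7.5 kHz > fs/2 = 4.25 kHz, folds to fs − 7.5 kHz = 1 kHz.
15.5 kHz mod fs = 7 kHz.
7 kHz > fs/2 = 4.25 kHz, folds to fs − 7 kHz = 1.5 kHz.
15.5 kHz and 24 kHz both map to 1.5 kHz.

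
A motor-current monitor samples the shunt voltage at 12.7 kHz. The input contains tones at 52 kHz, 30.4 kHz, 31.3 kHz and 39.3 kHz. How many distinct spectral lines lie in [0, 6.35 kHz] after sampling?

fs/2 = 6.35 kHz.
52 kHz mod fs = 1.2 kHz.
1.2 kHz ≤ fs/2 = 6.35 kHz, appears at 1.2 kHz.
30.4 kHz mod fs = 5 kHz.
5 kHz ≤ fs/2 = 6.35 kHz, appears at 5 kHz.
31.3 kHz mod fs = 5.9 kHz.
5.9 kHz ≤ fs/2 = 6.35 kHz, appears at 5.9 kHz.
39.3 kHz mod fs = 1.2 kHz.
1.2 kHz ≤ fs/2 = 6.35 kHz, appears at 1.2 kHz.
Distinct values: {1.2 kHz, 5 kHz, 5.9 kHz} → 3.

3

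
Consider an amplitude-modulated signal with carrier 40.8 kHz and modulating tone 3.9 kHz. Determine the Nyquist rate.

89.4 kHz

AM sidebands sit at fc ± fm = 36.9 kHz and 44.7 kHz.
Highest-frequency component: 44.7 kHz.
Nyquist rate = 2 × 44.7 kHz = 89.4 kHz.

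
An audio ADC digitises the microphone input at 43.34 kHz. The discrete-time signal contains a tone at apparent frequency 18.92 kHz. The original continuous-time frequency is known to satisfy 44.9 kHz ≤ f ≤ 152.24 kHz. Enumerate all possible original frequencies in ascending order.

62.26 kHz, 67.76 kHz, 105.6 kHz, 111.1 kHz, 148.94 kHz

Frequencies that alias to 18.92 kHz are k·fs ± 18.92 kHz for integer k ≥ 0.
k=0: 18.92 kHz.
k=1: 24.42 kHz, 62.26 kHz.
k=2: 67.76 kHz, 105.6 kHz.
k=3: 111.1 kHz, 148.94 kHz.
k=4: 154.44 kHz, 192.28 kHz.
Within [44.9 kHz, 152.24 kHz]: 62.26 kHz, 67.76 kHz, 105.6 kHz, 111.1 kHz, 148.94 kHz.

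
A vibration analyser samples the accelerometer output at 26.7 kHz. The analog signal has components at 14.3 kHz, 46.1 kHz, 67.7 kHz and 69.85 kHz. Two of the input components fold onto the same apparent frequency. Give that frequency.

fs/2 = 13.35 kHz.
14.3 kHz > fs/2 = 13.35 kHz, folds to fs − 14.3 kHz = 12.4 kHz.
46.1 kHz mod fs = 19.4 kHz.
19.4 kHz > fs/2 = 13.35 kHz, folds to fs − 19.4 kHz = 7.3 kHz.
67.7 kHz mod fs = 14.3 kHz.
14.3 kHz > fs/2 = 13.35 kHz, folds to fs − 14.3 kHz = 12.4 kHz.
69.85 kHz mod fs = 16.45 kHz.
16.45 kHz > fs/2 = 13.35 kHz, folds to fs − 16.45 kHz = 10.25 kHz.
14.3 kHz and 67.7 kHz both map to 12.4 kHz.

12.4 kHz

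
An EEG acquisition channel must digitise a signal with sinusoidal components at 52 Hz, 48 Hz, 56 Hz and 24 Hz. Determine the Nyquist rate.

Highest-frequency component: 56 Hz.
Nyquist rate = 2 × 56 Hz = 112 Hz.

112 Hz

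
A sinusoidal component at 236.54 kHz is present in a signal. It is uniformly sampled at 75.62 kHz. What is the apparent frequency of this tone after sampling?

236.54 kHz mod fs = 9.68 kHz.
9.68 kHz ≤ fs/2 = 37.81 kHz, appears at 9.68 kHz.

9.68 kHz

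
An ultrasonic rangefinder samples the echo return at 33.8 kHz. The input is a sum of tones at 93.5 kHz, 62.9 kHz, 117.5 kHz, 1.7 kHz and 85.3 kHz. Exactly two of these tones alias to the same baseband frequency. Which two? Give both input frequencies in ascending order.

85.3 kHz, 117.5 kHz

fs/2 = 16.9 kHz.
93.5 kHz mod fs = 25.9 kHz.
25.9 kHz > fs/2 = 16.9 kHz, folds to fs − 25.9 kHz = 7.9 kHz.
62.9 kHz mod fs = 29.1 kHz.
29.1 kHz > fs/2 = 16.9 kHz, folds to fs − 29.1 kHz = 4.7 kHz.
117.5 kHz mod fs = 16.1 kHz.
16.1 kHz ≤ fs/2 = 16.9 kHz, appears at 16.1 kHz.
1.7 kHz ≤ fs/2 = 16.9 kHz, passes unchanged.
85.3 kHz mod fs = 17.7 kHz.
17.7 kHz > fs/2 = 16.9 kHz, folds to fs − 17.7 kHz = 16.1 kHz.
85.3 kHz and 117.5 kHz both map to 16.1 kHz.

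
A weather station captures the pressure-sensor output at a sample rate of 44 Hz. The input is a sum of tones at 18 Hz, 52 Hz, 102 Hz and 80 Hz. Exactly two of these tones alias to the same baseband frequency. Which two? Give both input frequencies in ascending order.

fs/2 = 22 Hz.
18 Hz ≤ fs/2 = 22 Hz, passes unchanged.
52 Hz mod fs = 8 Hz.
8 Hz ≤ fs/2 = 22 Hz, appears at 8 Hz.
102 Hz mod fs = 14 Hz.
14 Hz ≤ fs/2 = 22 Hz, appears at 14 Hz.
80 Hz mod fs = 36 Hz.
36 Hz > fs/2 = 22 Hz, folds to fs − 36 Hz = 8 Hz.
52 Hz and 80 Hz both map to 8 Hz.

52 Hz, 80 Hz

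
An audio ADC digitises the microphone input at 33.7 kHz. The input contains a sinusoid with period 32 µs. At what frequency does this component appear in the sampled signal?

2.45 kHz

T = 32 µs → f = 1/T = 31.25 kHz.
31.25 kHz > fs/2 = 16.85 kHz, folds to fs − 31.25 kHz = 2.45 kHz.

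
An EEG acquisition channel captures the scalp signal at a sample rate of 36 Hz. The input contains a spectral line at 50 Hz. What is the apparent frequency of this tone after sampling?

14 Hz

50 Hz mod fs = 14 Hz.
14 Hz ≤ fs/2 = 18 Hz, appears at 14 Hz.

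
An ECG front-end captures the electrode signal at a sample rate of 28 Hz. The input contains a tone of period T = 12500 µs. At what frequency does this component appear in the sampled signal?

T = 12500 µs → f = 1/T = 80 Hz.
80 Hz mod fs = 24 Hz.
24 Hz > fs/2 = 14 Hz, folds to fs − 24 Hz = 4 Hz.

4 Hz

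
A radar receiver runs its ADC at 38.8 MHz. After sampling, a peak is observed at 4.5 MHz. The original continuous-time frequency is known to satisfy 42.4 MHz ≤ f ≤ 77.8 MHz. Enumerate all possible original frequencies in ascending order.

Frequencies that alias to 4.5 MHz are k·fs ± 4.5 MHz for integer k ≥ 0.
k=0: 4.5 MHz.
k=1: 34.3 MHz, 43.3 MHz.
k=2: 73.1 MHz, 82.1 MHz.
k=3: 111.9 MHz, 120.9 MHz.
Within [42.4 MHz, 77.8 MHz]: 43.3 MHz, 73.1 MHz.

43.3 MHz, 73.1 MHz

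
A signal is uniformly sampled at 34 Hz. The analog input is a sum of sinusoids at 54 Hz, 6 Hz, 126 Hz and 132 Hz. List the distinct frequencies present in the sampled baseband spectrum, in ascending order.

4 Hz, 6 Hz, 10 Hz, 14 Hz

fs/2 = 17 Hz.
54 Hz mod fs = 20 Hz.
20 Hz > fs/2 = 17 Hz, folds to fs − 20 Hz = 14 Hz.
6 Hz ≤ fs/2 = 17 Hz, passes unchanged.
126 Hz mod fs = 24 Hz.
24 Hz > fs/2 = 17 Hz, folds to fs − 24 Hz = 10 Hz.
132 Hz mod fs = 30 Hz.
30 Hz > fs/2 = 17 Hz, folds to fs − 30 Hz = 4 Hz.
Distinct values: {4 Hz, 6 Hz, 10 Hz, 14 Hz}.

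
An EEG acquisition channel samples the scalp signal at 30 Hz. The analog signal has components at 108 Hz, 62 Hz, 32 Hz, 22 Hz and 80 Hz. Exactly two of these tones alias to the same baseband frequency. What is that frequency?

fs/2 = 15 Hz.
108 Hz mod fs = 18 Hz.
18 Hz > fs/2 = 15 Hz, folds to fs − 18 Hz = 12 Hz.
62 Hz mod fs = 2 Hz.
2 Hz ≤ fs/2 = 15 Hz, appears at 2 Hz.
32 Hz mod fs = 2 Hz.
2 Hz ≤ fs/2 = 15 Hz, appears at 2 Hz.
22 Hz > fs/2 = 15 Hz, folds to fs − 22 Hz = 8 Hz.
80 Hz mod fs = 20 Hz.
20 Hz > fs/2 = 15 Hz, folds to fs − 20 Hz = 10 Hz.
32 Hz and 62 Hz both map to 2 Hz.

2 Hz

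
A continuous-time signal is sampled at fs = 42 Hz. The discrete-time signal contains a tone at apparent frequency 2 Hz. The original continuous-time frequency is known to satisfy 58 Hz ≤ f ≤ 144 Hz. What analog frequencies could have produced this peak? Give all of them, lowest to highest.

82 Hz, 86 Hz, 124 Hz, 128 Hz

Frequencies that alias to 2 Hz are k·fs ± 2 Hz for integer k ≥ 0.
k=0: 2 Hz.
k=1: 40 Hz, 44 Hz.
k=2: 82 Hz, 86 Hz.
k=3: 124 Hz, 128 Hz.
k=4: 166 Hz, 170 Hz.
Within [58 Hz, 144 Hz]: 82 Hz, 86 Hz, 124 Hz, 128 Hz.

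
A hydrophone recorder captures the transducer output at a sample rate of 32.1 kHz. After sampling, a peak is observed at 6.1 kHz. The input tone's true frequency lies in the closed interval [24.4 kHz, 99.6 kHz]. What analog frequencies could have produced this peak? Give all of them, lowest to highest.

26 kHz, 38.2 kHz, 58.1 kHz, 70.3 kHz, 90.2 kHz

Frequencies that alias to 6.1 kHz are k·fs ± 6.1 kHz for integer k ≥ 0.
k=0: 6.1 kHz.
k=1: 26 kHz, 38.2 kHz.
k=2: 58.1 kHz, 70.3 kHz.
k=3: 90.2 kHz, 102.4 kHz.
k=4: 122.3 kHz, 134.5 kHz.
Within [24.4 kHz, 99.6 kHz]: 26 kHz, 38.2 kHz, 58.1 kHz, 70.3 kHz, 90.2 kHz.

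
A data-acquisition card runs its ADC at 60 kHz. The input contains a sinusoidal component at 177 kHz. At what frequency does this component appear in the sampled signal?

177 kHz mod fs = 57 kHz.
57 kHz > fs/2 = 30 kHz, folds to fs − 57 kHz = 3 kHz.

3 kHz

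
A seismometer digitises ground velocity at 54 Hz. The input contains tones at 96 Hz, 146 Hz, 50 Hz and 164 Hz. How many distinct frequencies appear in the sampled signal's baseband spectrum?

4

fs/2 = 27 Hz.
96 Hz mod fs = 42 Hz.
42 Hz > fs/2 = 27 Hz, folds to fs − 42 Hz = 12 Hz.
146 Hz mod fs = 38 Hz.
38 Hz > fs/2 = 27 Hz, folds to fs − 38 Hz = 16 Hz.
50 Hz > fs/2 = 27 Hz, folds to fs − 50 Hz = 4 Hz.
164 Hz mod fs = 2 Hz.
2 Hz ≤ fs/2 = 27 Hz, appears at 2 Hz.
Distinct values: {2 Hz, 4 Hz, 12 Hz, 16 Hz} → 4.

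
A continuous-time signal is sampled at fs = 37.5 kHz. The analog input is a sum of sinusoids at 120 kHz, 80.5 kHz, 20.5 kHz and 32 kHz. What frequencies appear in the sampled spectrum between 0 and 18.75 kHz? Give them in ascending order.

fs/2 = 18.75 kHz.
120 kHz mod fs = 7.5 kHz.
7.5 kHz ≤ fs/2 = 18.75 kHz, appears at 7.5 kHz.
80.5 kHz mod fs = 5.5 kHz.
5.5 kHz ≤ fs/2 = 18.75 kHz, appears at 5.5 kHz.
20.5 kHz > fs/2 = 18.75 kHz, folds to fs − 20.5 kHz = 17 kHz.
32 kHz > fs/2 = 18.75 kHz, folds to fs − 32 kHz = 5.5 kHz.
Distinct values: {5.5 kHz, 7.5 kHz, 17 kHz}.

5.5 kHz, 7.5 kHz, 17 kHz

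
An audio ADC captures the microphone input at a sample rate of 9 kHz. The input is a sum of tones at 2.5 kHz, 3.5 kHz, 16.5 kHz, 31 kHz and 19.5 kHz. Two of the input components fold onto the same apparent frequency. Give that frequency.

1.5 kHz

fs/2 = 4.5 kHz.
2.5 kHz ≤ fs/2 = 4.5 kHz, passes unchanged.
3.5 kHz ≤ fs/2 = 4.5 kHz, passes unchanged.
16.5 kHz mod fs = 7.5 kHz.
7.5 kHz > fs/2 = 4.5 kHz, folds to fs − 7.5 kHz = 1.5 kHz.
31 kHz mod fs = 4 kHz.
4 kHz ≤ fs/2 = 4.5 kHz, appears at 4 kHz.
19.5 kHz mod fs = 1.5 kHz.
1.5 kHz ≤ fs/2 = 4.5 kHz, appears at 1.5 kHz.
16.5 kHz and 19.5 kHz both map to 1.5 kHz.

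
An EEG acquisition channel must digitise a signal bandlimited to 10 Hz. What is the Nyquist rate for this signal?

20 Hz

Nyquist rate = 2 × 10 Hz = 20 Hz.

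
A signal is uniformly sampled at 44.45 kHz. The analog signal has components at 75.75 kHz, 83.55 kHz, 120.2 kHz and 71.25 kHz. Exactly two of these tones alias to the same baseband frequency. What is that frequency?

fs/2 = 22.225 kHz.
75.75 kHz mod fs = 31.3 kHz.
31.3 kHz > fs/2 = 22.225 kHz, folds to fs − 31.3 kHz = 13.15 kHz.
83.55 kHz mod fs = 39.1 kHz.
39.1 kHz > fs/2 = 22.225 kHz, folds to fs − 39.1 kHz = 5.35 kHz.
120.2 kHz mod fs = 31.3 kHz.
31.3 kHz > fs/2 = 22.225 kHz, folds to fs − 31.3 kHz = 13.15 kHz.
71.25 kHz mod fs = 26.8 kHz.
26.8 kHz > fs/2 = 22.225 kHz, folds to fs − 26.8 kHz = 17.65 kHz.
75.75 kHz and 120.2 kHz both map to 13.15 kHz.

13.15 kHz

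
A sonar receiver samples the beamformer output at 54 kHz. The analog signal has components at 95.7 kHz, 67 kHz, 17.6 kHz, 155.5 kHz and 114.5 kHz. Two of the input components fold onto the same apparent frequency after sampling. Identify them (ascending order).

fs/2 = 27 kHz.
95.7 kHz mod fs = 41.7 kHz.
41.7 kHz > fs/2 = 27 kHz, folds to fs − 41.7 kHz = 12.3 kHz.
67 kHz mod fs = 13 kHz.
13 kHz ≤ fs/2 = 27 kHz, appears at 13 kHz.
17.6 kHz ≤ fs/2 = 27 kHz, passes unchanged.
155.5 kHz mod fs = 47.5 kHz.
47.5 kHz > fs/2 = 27 kHz, folds to fs − 47.5 kHz = 6.5 kHz.
114.5 kHz mod fs = 6.5 kHz.
6.5 kHz ≤ fs/2 = 27 kHz, appears at 6.5 kHz.
114.5 kHz and 155.5 kHz both map to 6.5 kHz.

114.5 kHz, 155.5 kHz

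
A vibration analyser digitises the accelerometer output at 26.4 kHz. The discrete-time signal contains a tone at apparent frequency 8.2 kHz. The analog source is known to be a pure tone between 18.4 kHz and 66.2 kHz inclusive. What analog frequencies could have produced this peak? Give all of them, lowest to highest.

Frequencies that alias to 8.2 kHz are k·fs ± 8.2 kHz for integer k ≥ 0.
k=0: 8.2 kHz.
k=1: 18.2 kHz, 34.6 kHz.
k=2: 44.6 kHz, 61 kHz.
k=3: 71 kHz, 87.4 kHz.
Within [18.4 kHz, 66.2 kHz]: 34.6 kHz, 44.6 kHz, 61 kHz.

34.6 kHz, 44.6 kHz, 61 kHz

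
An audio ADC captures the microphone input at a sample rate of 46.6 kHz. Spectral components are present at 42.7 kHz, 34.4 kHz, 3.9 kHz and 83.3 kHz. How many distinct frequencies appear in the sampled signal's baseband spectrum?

3

fs/2 = 23.3 kHz.
42.7 kHz > fs/2 = 23.3 kHz, folds to fs − 42.7 kHz = 3.9 kHz.
34.4 kHz > fs/2 = 23.3 kHz, folds to fs − 34.4 kHz = 12.2 kHz.
3.9 kHz ≤ fs/2 = 23.3 kHz, passes unchanged.
83.3 kHz mod fs = 36.7 kHz.
36.7 kHz > fs/2 = 23.3 kHz, folds to fs − 36.7 kHz = 9.9 kHz.
Distinct values: {3.9 kHz, 9.9 kHz, 12.2 kHz} → 3.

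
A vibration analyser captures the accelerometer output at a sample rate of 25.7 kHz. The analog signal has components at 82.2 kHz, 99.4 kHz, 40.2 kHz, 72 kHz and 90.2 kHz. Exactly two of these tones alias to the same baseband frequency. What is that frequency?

fs/2 = 12.85 kHz.
82.2 kHz mod fs = 5.1 kHz.
5.1 kHz ≤ fs/2 = 12.85 kHz, appears at 5.1 kHz.
99.4 kHz mod fs = 22.3 kHz.
22.3 kHz > fs/2 = 12.85 kHz, folds to fs − 22.3 kHz = 3.4 kHz.
40.2 kHz mod fs = 14.5 kHz.
14.5 kHz > fs/2 = 12.85 kHz, folds to fs − 14.5 kHz = 11.2 kHz.
72 kHz mod fs = 20.6 kHz.
20.6 kHz > fs/2 = 12.85 kHz, folds to fs − 20.6 kHz = 5.1 kHz.
90.2 kHz mod fs = 13.1 kHz.
13.1 kHz > fs/2 = 12.85 kHz, folds to fs − 13.1 kHz = 12.6 kHz.
72 kHz and 82.2 kHz both map to 5.1 kHz.

5.1 kHz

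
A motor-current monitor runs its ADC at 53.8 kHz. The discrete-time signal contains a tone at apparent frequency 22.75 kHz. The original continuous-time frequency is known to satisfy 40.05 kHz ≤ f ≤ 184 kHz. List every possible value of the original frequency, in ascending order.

Frequencies that alias to 22.75 kHz are k·fs ± 22.75 kHz for integer k ≥ 0.
k=0: 22.75 kHz.
k=1: 31.05 kHz, 76.55 kHz.
k=2: 84.85 kHz, 130.35 kHz.
k=3: 138.65 kHz, 184.15 kHz.
k=4: 192.45 kHz, 237.95 kHz.
Within [40.05 kHz, 184 kHz]: 76.55 kHz, 84.85 kHz, 130.35 kHz, 138.65 kHz.

76.55 kHz, 84.85 kHz, 130.35 kHz, 138.65 kHz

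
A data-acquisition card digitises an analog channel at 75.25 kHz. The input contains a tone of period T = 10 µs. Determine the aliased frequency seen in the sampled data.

24.75 kHz

T = 10 µs → f = 1/T = 100 kHz.
100 kHz mod fs = 24.75 kHz.
24.75 kHz ≤ fs/2 = 37.625 kHz, appears at 24.75 kHz.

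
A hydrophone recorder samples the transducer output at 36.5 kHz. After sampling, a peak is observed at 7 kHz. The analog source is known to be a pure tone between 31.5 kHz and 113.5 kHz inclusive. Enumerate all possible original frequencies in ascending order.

Frequencies that alias to 7 kHz are k·fs ± 7 kHz for integer k ≥ 0.
k=0: 7 kHz.
k=1: 29.5 kHz, 43.5 kHz.
k=2: 66 kHz, 80 kHz.
k=3: 102.5 kHz, 116.5 kHz.
k=4: 139 kHz, 153 kHz.
Within [31.5 kHz, 113.5 kHz]: 43.5 kHz, 66 kHz, 80 kHz, 102.5 kHz.

43.5 kHz, 66 kHz, 80 kHz, 102.5 kHz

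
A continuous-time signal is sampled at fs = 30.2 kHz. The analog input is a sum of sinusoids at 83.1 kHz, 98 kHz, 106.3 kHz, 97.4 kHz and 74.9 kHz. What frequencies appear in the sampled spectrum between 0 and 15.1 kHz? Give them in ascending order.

6.8 kHz, 7.4 kHz, 7.5 kHz, 14.5 kHz

fs/2 = 15.1 kHz.
83.1 kHz mod fs = 22.7 kHz.
22.7 kHz > fs/2 = 15.1 kHz, folds to fs − 22.7 kHz = 7.5 kHz.
98 kHz mod fs = 7.4 kHz.
7.4 kHz ≤ fs/2 = 15.1 kHz, appears at 7.4 kHz.
106.3 kHz mod fs = 15.7 kHz.
15.7 kHz > fs/2 = 15.1 kHz, folds to fs − 15.7 kHz = 14.5 kHz.
97.4 kHz mod fs = 6.8 kHz.
6.8 kHz ≤ fs/2 = 15.1 kHz, appears at 6.8 kHz.
74.9 kHz mod fs = 14.5 kHz.
14.5 kHz ≤ fs/2 = 15.1 kHz, appears at 14.5 kHz.
Distinct values: {6.8 kHz, 7.4 kHz, 7.5 kHz, 14.5 kHz}.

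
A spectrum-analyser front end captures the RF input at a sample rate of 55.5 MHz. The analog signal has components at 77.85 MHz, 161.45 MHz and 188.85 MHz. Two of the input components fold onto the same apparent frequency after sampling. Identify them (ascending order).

77.85 MHz, 188.85 MHz

fs/2 = 27.75 MHz.
77.85 MHz mod fs = 22.35 MHz.
22.35 MHz ≤ fs/2 = 27.75 MHz, appears at 22.35 MHz.
161.45 MHz mod fs = 50.45 MHz.
50.45 MHz > fs/2 = 27.75 MHz, folds to fs − 50.45 MHz = 5.05 MHz.
188.85 MHz mod fs = 22.35 MHz.
22.35 MHz ≤ fs/2 = 27.75 MHz, appears at 22.35 MHz.
77.85 MHz and 188.85 MHz both map to 22.35 MHz.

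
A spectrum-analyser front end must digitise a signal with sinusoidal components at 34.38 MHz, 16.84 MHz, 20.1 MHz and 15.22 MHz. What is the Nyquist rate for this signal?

68.76 MHz

Highest-frequency component: 34.38 MHz.
Nyquist rate = 2 × 34.38 MHz = 68.76 MHz.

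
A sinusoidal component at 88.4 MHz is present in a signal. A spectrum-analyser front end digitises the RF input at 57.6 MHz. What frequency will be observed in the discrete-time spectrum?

88.4 MHz mod fs = 30.8 MHz.
30.8 MHz > fs/2 = 28.8 MHz, folds to fs − 30.8 MHz = 26.8 MHz.

26.8 MHz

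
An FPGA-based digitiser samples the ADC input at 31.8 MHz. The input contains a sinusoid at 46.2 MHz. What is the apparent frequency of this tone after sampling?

14.4 MHz

46.2 MHz mod fs = 14.4 MHz.
14.4 MHz ≤ fs/2 = 15.9 MHz, appears at 14.4 MHz.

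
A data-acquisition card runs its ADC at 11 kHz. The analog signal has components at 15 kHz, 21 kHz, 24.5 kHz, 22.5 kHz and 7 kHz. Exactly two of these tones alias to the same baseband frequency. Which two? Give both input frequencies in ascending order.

7 kHz, 15 kHz

fs/2 = 5.5 kHz.
15 kHz mod fs = 4 kHz.
4 kHz ≤ fs/2 = 5.5 kHz, appears at 4 kHz.
21 kHz mod fs = 10 kHz.
10 kHz > fs/2 = 5.5 kHz, folds to fs − 10 kHz = 1 kHz.
24.5 kHz mod fs = 2.5 kHz.
2.5 kHz ≤ fs/2 = 5.5 kHz, appears at 2.5 kHz.
22.5 kHz mod fs = 0.5 kHz.
0.5 kHz ≤ fs/2 = 5.5 kHz, appears at 0.5 kHz.
7 kHz > fs/2 = 5.5 kHz, folds to fs − 7 kHz = 4 kHz.
7 kHz and 15 kHz both map to 4 kHz.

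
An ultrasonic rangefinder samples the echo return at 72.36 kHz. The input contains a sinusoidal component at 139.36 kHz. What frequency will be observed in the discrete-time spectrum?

139.36 kHz mod fs = 67 kHz.
67 kHz > fs/2 = 36.18 kHz, folds to fs − 67 kHz = 5.36 kHz.

5.36 kHz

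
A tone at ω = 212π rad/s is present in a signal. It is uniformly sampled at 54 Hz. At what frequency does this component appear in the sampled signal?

2 Hz

ω = 212π rad/s → f = ω/(2π) = 106 Hz.
106 Hz mod fs = 52 Hz.
52 Hz > fs/2 = 27 Hz, folds to fs − 52 Hz = 2 Hz.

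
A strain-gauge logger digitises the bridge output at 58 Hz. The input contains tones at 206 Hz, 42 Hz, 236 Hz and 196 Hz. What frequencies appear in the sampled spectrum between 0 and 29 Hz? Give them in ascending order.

4 Hz, 16 Hz, 22 Hz, 26 Hz

fs/2 = 29 Hz.
206 Hz mod fs = 32 Hz.
32 Hz > fs/2 = 29 Hz, folds to fs − 32 Hz = 26 Hz.
42 Hz > fs/2 = 29 Hz, folds to fs − 42 Hz = 16 Hz.
236 Hz mod fs = 4 Hz.
4 Hz ≤ fs/2 = 29 Hz, appears at 4 Hz.
196 Hz mod fs = 22 Hz.
22 Hz ≤ fs/2 = 29 Hz, appears at 22 Hz.
Distinct values: {4 Hz, 16 Hz, 22 Hz, 26 Hz}.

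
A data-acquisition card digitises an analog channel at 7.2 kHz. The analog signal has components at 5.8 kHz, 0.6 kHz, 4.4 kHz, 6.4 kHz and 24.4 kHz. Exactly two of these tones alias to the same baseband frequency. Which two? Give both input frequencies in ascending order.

4.4 kHz, 24.4 kHz

fs/2 = 3.6 kHz.
5.8 kHz > fs/2 = 3.6 kHz, folds to fs − 5.8 kHz = 1.4 kHz.
0.6 kHz ≤ fs/2 = 3.6 kHz, passes unchanged.
4.4 kHz > fs/2 = 3.6 kHz, folds to fs − 4.4 kHz = 2.8 kHz.
6.4 kHz > fs/2 = 3.6 kHz, folds to fs − 6.4 kHz = 0.8 kHz.
24.4 kHz mod fs = 2.8 kHz.
2.8 kHz ≤ fs/2 = 3.6 kHz, appears at 2.8 kHz.
4.4 kHz and 24.4 kHz both map to 2.8 kHz.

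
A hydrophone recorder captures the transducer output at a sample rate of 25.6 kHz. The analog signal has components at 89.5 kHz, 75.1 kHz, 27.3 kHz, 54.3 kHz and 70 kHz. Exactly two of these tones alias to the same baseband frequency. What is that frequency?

fs/2 = 12.8 kHz.
89.5 kHz mod fs = 12.7 kHz.
12.7 kHz ≤ fs/2 = 12.8 kHz, appears at 12.7 kHz.
75.1 kHz mod fs = 23.9 kHz.
23.9 kHz > fs/2 = 12.8 kHz, folds to fs − 23.9 kHz = 1.7 kHz.
27.3 kHz mod fs = 1.7 kHz.
1.7 kHz ≤ fs/2 = 12.8 kHz, appears at 1.7 kHz.
54.3 kHz mod fs = 3.1 kHz.
3.1 kHz ≤ fs/2 = 12.8 kHz, appears at 3.1 kHz.
70 kHz mod fs = 18.8 kHz.
18.8 kHz > fs/2 = 12.8 kHz, folds to fs − 18.8 kHz = 6.8 kHz.
27.3 kHz and 75.1 kHz both map to 1.7 kHz.

1.7 kHz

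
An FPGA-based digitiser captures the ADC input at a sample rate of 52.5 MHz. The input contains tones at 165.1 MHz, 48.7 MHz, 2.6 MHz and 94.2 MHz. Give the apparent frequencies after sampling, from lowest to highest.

2.6 MHz, 3.8 MHz, 7.6 MHz, 10.8 MHz

fs/2 = 26.25 MHz.
165.1 MHz mod fs = 7.6 MHz.
7.6 MHz ≤ fs/2 = 26.25 MHz, appears at 7.6 MHz.
48.7 MHz > fs/2 = 26.25 MHz, folds to fs − 48.7 MHz = 3.8 MHz.
2.6 MHz ≤ fs/2 = 26.25 MHz, passes unchanged.
94.2 MHz mod fs = 41.7 MHz.
41.7 MHz > fs/2 = 26.25 MHz, folds to fs − 41.7 MHz = 10.8 MHz.
Distinct values: {2.6 MHz, 3.8 MHz, 7.6 MHz, 10.8 MHz}.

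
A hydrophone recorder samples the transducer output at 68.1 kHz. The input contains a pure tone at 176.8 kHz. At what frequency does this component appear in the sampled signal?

27.5 kHz

176.8 kHz mod fs = 40.6 kHz.
40.6 kHz > fs/2 = 34.05 kHz, folds to fs − 40.6 kHz = 27.5 kHz.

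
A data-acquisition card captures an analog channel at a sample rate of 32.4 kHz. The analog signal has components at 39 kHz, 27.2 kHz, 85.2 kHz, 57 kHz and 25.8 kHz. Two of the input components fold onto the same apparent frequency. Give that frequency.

fs/2 = 16.2 kHz.
39 kHz mod fs = 6.6 kHz.
6.6 kHz ≤ fs/2 = 16.2 kHz, appears at 6.6 kHz.
27.2 kHz > fs/2 = 16.2 kHz, folds to fs − 27.2 kHz = 5.2 kHz.
85.2 kHz mod fs = 20.4 kHz.
20.4 kHz > fs/2 = 16.2 kHz, folds to fs − 20.4 kHz = 12 kHz.
57 kHz mod fs = 24.6 kHz.
24.6 kHz > fs/2 = 16.2 kHz, folds to fs − 24.6 kHz = 7.8 kHz.
25.8 kHz > fs/2 = 16.2 kHz, folds to fs − 25.8 kHz = 6.6 kHz.
25.8 kHz and 39 kHz both map to 6.6 kHz.

6.6 kHz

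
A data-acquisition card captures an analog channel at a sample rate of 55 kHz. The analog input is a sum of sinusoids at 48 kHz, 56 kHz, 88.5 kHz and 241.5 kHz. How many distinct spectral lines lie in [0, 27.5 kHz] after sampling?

3

fs/2 = 27.5 kHz.
48 kHz > fs/2 = 27.5 kHz, folds to fs − 48 kHz = 7 kHz.
56 kHz mod fs = 1 kHz.
1 kHz ≤ fs/2 = 27.5 kHz, appears at 1 kHz.
88.5 kHz mod fs = 33.5 kHz.
33.5 kHz > fs/2 = 27.5 kHz, folds to fs − 33.5 kHz = 21.5 kHz.
241.5 kHz mod fs = 21.5 kHz.
21.5 kHz ≤ fs/2 = 27.5 kHz, appears at 21.5 kHz.
Distinct values: {1 kHz, 7 kHz, 21.5 kHz} → 3.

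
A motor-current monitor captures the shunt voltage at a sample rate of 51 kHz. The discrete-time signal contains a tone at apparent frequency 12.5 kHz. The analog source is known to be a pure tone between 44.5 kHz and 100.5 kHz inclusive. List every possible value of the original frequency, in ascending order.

63.5 kHz, 89.5 kHz

Frequencies that alias to 12.5 kHz are k·fs ± 12.5 kHz for integer k ≥ 0.
k=0: 12.5 kHz.
k=1: 38.5 kHz, 63.5 kHz.
k=2: 89.5 kHz, 114.5 kHz.
k=3: 140.5 kHz, 165.5 kHz.
Within [44.5 kHz, 100.5 kHz]: 63.5 kHz, 89.5 kHz.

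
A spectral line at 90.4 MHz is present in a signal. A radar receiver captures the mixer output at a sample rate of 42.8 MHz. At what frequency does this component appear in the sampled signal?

90.4 MHz mod fs = 4.8 MHz.
4.8 MHz ≤ fs/2 = 21.4 MHz, appears at 4.8 MHz.

4.8 MHz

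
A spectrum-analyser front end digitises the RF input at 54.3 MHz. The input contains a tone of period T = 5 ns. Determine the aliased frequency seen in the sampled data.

17.2 MHz

T = 5 ns → f = 1/T = 200 MHz.
200 MHz mod fs = 37.1 MHz.
37.1 MHz > fs/2 = 27.15 MHz, folds to fs − 37.1 MHz = 17.2 MHz.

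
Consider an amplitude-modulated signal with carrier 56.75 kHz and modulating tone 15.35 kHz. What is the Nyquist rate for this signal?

144.2 kHz

AM sidebands sit at fc ± fm = 41.4 kHz and 72.1 kHz.
Highest-frequency component: 72.1 kHz.
Nyquist rate = 2 × 72.1 kHz = 144.2 kHz.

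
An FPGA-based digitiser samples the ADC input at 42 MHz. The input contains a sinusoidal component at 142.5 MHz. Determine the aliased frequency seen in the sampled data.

142.5 MHz mod fs = 16.5 MHz.
16.5 MHz ≤ fs/2 = 21 MHz, appears at 16.5 MHz.

16.5 MHz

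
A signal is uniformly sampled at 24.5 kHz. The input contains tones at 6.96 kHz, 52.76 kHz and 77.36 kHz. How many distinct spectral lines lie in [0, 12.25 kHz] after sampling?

3

fs/2 = 12.25 kHz.
6.96 kHz ≤ fs/2 = 12.25 kHz, passes unchanged.
52.76 kHz mod fs = 3.76 kHz.
3.76 kHz ≤ fs/2 = 12.25 kHz, appears at 3.76 kHz.
77.36 kHz mod fs = 3.86 kHz.
3.86 kHz ≤ fs/2 = 12.25 kHz, appears at 3.86 kHz.
Distinct values: {3.76 kHz, 3.86 kHz, 6.96 kHz} → 3.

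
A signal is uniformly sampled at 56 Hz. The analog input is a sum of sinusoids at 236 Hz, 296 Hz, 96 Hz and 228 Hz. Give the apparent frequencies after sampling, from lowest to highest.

4 Hz, 12 Hz, 16 Hz

fs/2 = 28 Hz.
236 Hz mod fs = 12 Hz.
12 Hz ≤ fs/2 = 28 Hz, appears at 12 Hz.
296 Hz mod fs = 16 Hz.
16 Hz ≤ fs/2 = 28 Hz, appears at 16 Hz.
96 Hz mod fs = 40 Hz.
40 Hz > fs/2 = 28 Hz, folds to fs − 40 Hz = 16 Hz.
228 Hz mod fs = 4 Hz.
4 Hz ≤ fs/2 = 28 Hz, appears at 4 Hz.
Distinct values: {4 Hz, 12 Hz, 16 Hz}.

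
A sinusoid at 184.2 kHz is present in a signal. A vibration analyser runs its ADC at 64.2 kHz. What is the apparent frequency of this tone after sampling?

8.4 kHz

184.2 kHz mod fs = 55.8 kHz.
55.8 kHz > fs/2 = 32.1 kHz, folds to fs − 55.8 kHz = 8.4 kHz.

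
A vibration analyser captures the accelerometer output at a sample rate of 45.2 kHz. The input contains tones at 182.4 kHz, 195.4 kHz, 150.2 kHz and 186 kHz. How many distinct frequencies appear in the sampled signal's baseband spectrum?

3

fs/2 = 22.6 kHz.
182.4 kHz mod fs = 1.6 kHz.
1.6 kHz ≤ fs/2 = 22.6 kHz, appears at 1.6 kHz.
195.4 kHz mod fs = 14.6 kHz.
14.6 kHz ≤ fs/2 = 22.6 kHz, appears at 14.6 kHz.
150.2 kHz mod fs = 14.6 kHz.
14.6 kHz ≤ fs/2 = 22.6 kHz, appears at 14.6 kHz.
186 kHz mod fs = 5.2 kHz.
5.2 kHz ≤ fs/2 = 22.6 kHz, appears at 5.2 kHz.
Distinct values: {1.6 kHz, 5.2 kHz, 14.6 kHz} → 3.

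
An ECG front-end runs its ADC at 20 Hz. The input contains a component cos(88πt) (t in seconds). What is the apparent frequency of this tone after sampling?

ω = 88π rad/s → f = ω/(2π) = 44 Hz.
44 Hz mod fs = 4 Hz.
4 Hz ≤ fs/2 = 10 Hz, appears at 4 Hz.

4 Hz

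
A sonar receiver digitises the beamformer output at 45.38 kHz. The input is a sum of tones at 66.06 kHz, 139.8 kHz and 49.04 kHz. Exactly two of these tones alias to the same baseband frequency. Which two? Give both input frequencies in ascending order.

fs/2 = 22.69 kHz.
66.06 kHz mod fs = 20.68 kHz.
20.68 kHz ≤ fs/2 = 22.69 kHz, appears at 20.68 kHz.
139.8 kHz mod fs = 3.66 kHz.
3.66 kHz ≤ fs/2 = 22.69 kHz, appears at 3.66 kHz.
49.04 kHz mod fs = 3.66 kHz.
3.66 kHz ≤ fs/2 = 22.69 kHz, appears at 3.66 kHz.
49.04 kHz and 139.8 kHz both map to 3.66 kHz.

49.04 kHz, 139.8 kHz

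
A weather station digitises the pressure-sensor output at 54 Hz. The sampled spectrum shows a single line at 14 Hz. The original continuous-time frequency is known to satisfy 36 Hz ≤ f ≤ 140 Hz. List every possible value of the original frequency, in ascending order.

40 Hz, 68 Hz, 94 Hz, 122 Hz

Frequencies that alias to 14 Hz are k·fs ± 14 Hz for integer k ≥ 0.
k=0: 14 Hz.
k=1: 40 Hz, 68 Hz.
k=2: 94 Hz, 122 Hz.
k=3: 148 Hz, 176 Hz.
Within [36 Hz, 140 Hz]: 40 Hz, 68 Hz, 94 Hz, 122 Hz.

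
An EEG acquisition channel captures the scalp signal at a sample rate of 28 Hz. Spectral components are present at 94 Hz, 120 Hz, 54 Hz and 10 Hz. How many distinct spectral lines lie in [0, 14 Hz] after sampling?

3

fs/2 = 14 Hz.
94 Hz mod fs = 10 Hz.
10 Hz ≤ fs/2 = 14 Hz, appears at 10 Hz.
120 Hz mod fs = 8 Hz.
8 Hz ≤ fs/2 = 14 Hz, appears at 8 Hz.
54 Hz mod fs = 26 Hz.
26 Hz > fs/2 = 14 Hz, folds to fs − 26 Hz = 2 Hz.
10 Hz ≤ fs/2 = 14 Hz, passes unchanged.
Distinct values: {2 Hz, 8 Hz, 10 Hz} → 3.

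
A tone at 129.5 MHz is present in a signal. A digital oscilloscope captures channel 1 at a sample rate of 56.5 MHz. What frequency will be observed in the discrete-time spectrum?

129.5 MHz mod fs = 16.5 MHz.
16.5 MHz ≤ fs/2 = 28.25 MHz, appears at 16.5 MHz.

16.5 MHz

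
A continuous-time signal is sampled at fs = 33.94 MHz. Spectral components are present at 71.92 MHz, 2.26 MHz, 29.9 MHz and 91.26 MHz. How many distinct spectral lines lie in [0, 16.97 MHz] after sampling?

3

fs/2 = 16.97 MHz.
71.92 MHz mod fs = 4.04 MHz.
4.04 MHz ≤ fs/2 = 16.97 MHz, appears at 4.04 MHz.
2.26 MHz ≤ fs/2 = 16.97 MHz, passes unchanged.
29.9 MHz > fs/2 = 16.97 MHz, folds to fs − 29.9 MHz = 4.04 MHz.
91.26 MHz mod fs = 23.38 MHz.
23.38 MHz > fs/2 = 16.97 MHz, folds to fs − 23.38 MHz = 10.56 MHz.
Distinct values: {2.26 MHz, 4.04 MHz, 10.56 MHz} → 3.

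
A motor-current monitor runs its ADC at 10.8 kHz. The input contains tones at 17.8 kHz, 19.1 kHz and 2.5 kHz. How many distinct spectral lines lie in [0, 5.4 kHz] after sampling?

fs/2 = 5.4 kHz.
17.8 kHz mod fs = 7 kHz.
7 kHz > fs/2 = 5.4 kHz, folds to fs − 7 kHz = 3.8 kHz.
19.1 kHz mod fs = 8.3 kHz.
8.3 kHz > fs/2 = 5.4 kHz, folds to fs − 8.3 kHz = 2.5 kHz.
2.5 kHz ≤ fs/2 = 5.4 kHz, passes unchanged.
Distinct values: {2.5 kHz, 3.8 kHz} → 2.

2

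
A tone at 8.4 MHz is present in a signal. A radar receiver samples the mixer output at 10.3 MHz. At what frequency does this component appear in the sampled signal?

1.9 MHz

8.4 MHz > fs/2 = 5.15 MHz, folds to fs − 8.4 MHz = 1.9 MHz.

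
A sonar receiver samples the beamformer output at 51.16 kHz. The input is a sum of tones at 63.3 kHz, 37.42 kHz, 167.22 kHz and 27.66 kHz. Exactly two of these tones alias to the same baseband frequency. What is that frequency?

13.74 kHz

fs/2 = 25.58 kHz.
63.3 kHz mod fs = 12.14 kHz.
12.14 kHz ≤ fs/2 = 25.58 kHz, appears at 12.14 kHz.
37.42 kHz > fs/2 = 25.58 kHz, folds to fs − 37.42 kHz = 13.74 kHz.
167.22 kHz mod fs = 13.74 kHz.
13.74 kHz ≤ fs/2 = 25.58 kHz, appears at 13.74 kHz.
27.66 kHz > fs/2 = 25.58 kHz, folds to fs − 27.66 kHz = 23.5 kHz.
37.42 kHz and 167.22 kHz both map to 13.74 kHz.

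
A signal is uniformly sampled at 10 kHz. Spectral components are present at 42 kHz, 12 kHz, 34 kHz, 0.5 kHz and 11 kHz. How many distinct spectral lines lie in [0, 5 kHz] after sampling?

fs/2 = 5 kHz.
42 kHz mod fs = 2 kHz.
2 kHz ≤ fs/2 = 5 kHz, appears at 2 kHz.
12 kHz mod fs = 2 kHz.
2 kHz ≤ fs/2 = 5 kHz, appears at 2 kHz.
34 kHz mod fs = 4 kHz.
4 kHz ≤ fs/2 = 5 kHz, appears at 4 kHz.
0.5 kHz ≤ fs/2 = 5 kHz, passes unchanged.
11 kHz mod fs = 1 kHz.
1 kHz ≤ fs/2 = 5 kHz, appears at 1 kHz.
Distinct values: {0.5 kHz, 1 kHz, 2 kHz, 4 kHz} → 4.

4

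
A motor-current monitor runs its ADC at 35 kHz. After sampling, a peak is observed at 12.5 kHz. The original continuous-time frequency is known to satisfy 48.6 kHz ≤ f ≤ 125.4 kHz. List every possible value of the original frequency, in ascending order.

Frequencies that alias to 12.5 kHz are k·fs ± 12.5 kHz for integer k ≥ 0.
k=0: 12.5 kHz.
k=1: 22.5 kHz, 47.5 kHz.
k=2: 57.5 kHz, 82.5 kHz.
k=3: 92.5 kHz, 117.5 kHz.
k=4: 127.5 kHz, 152.5 kHz.
Within [48.6 kHz, 125.4 kHz]: 57.5 kHz, 82.5 kHz, 92.5 kHz, 117.5 kHz.

57.5 kHz, 82.5 kHz, 92.5 kHz, 117.5 kHz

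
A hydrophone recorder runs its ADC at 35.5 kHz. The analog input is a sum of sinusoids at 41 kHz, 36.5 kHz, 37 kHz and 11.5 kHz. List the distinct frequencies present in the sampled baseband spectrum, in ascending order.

1 kHz, 1.5 kHz, 5.5 kHz, 11.5 kHz

fs/2 = 17.75 kHz.
41 kHz mod fs = 5.5 kHz.
5.5 kHz ≤ fs/2 = 17.75 kHz, appears at 5.5 kHz.
36.5 kHz mod fs = 1 kHz.
1 kHz ≤ fs/2 = 17.75 kHz, appears at 1 kHz.
37 kHz mod fs = 1.5 kHz.
1.5 kHz ≤ fs/2 = 17.75 kHz, appears at 1.5 kHz.
11.5 kHz ≤ fs/2 = 17.75 kHz, passes unchanged.
Distinct values: {1 kHz, 1.5 kHz, 5.5 kHz, 11.5 kHz}.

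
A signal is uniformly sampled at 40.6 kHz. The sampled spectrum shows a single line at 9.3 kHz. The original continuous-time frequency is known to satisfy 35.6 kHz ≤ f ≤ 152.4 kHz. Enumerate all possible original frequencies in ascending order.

Frequencies that alias to 9.3 kHz are k·fs ± 9.3 kHz for integer k ≥ 0.
k=0: 9.3 kHz.
k=1: 31.3 kHz, 49.9 kHz.
k=2: 71.9 kHz, 90.5 kHz.
k=3: 112.5 kHz, 131.1 kHz.
k=4: 153.1 kHz, 171.7 kHz.
Within [35.6 kHz, 152.4 kHz]: 49.9 kHz, 71.9 kHz, 90.5 kHz, 112.5 kHz, 131.1 kHz.

49.9 kHz, 71.9 kHz, 90.5 kHz, 112.5 kHz, 131.1 kHz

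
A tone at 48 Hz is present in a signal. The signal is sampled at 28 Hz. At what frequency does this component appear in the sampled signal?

48 Hz mod fs = 20 Hz.
20 Hz > fs/2 = 14 Hz, folds to fs − 20 Hz = 8 Hz.

8 Hz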